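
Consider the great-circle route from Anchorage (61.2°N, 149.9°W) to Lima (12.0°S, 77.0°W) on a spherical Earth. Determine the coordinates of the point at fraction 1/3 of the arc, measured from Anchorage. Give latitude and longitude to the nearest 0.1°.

The haversine formula gives a central angle δ ≈ 1.614 rad (92.5°) between the endpoints.
Interpolate at f = 1/3 with slerp weights a = sin((1−f)δ)/sin δ ≈ 0.881, b = sin(fδ)/sin δ ≈ 0.513.
p = a·p₁ + b·p₂ ≈ (-0.254, -0.702, 0.665); φ = arcsin(p_z) ≈ 41.71°, λ = atan2(p_y, p_x) ≈ -109.92°.

≈ 41.7°N, 109.9°W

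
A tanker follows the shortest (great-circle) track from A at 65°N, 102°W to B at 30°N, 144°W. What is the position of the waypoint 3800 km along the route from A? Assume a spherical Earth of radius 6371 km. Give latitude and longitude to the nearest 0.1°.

Write both endpoints as unit vectors p₁, p₂ with components (cos φ cos λ, cos φ sin λ, sin φ).
The central angle between the endpoints is δ = arccos(p₁·p₂) ≈ 0.760 rad (43.5°). The total great-circle distance is δ·R ≈ 0.760 × 6371 ≈ 4839 km, so the target fraction is f = 3800/4839 ≈ 0.785.
Interpolate at f ≈ 0.785 with slerp weights a = sin((1−f)δ)/sin δ ≈ 0.236, b = sin(fδ)/sin δ ≈ 0.816.
p = a·p₁ + b·p₂ ≈ (-0.592, -0.513, 0.622); φ = arcsin(p_z) ≈ 38.43°, λ = atan2(p_y, p_x) ≈ -139.12°.

≈ 38.4°N, 139.1°W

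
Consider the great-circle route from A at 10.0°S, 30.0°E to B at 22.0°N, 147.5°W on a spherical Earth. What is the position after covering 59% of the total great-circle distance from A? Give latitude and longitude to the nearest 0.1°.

From cos δ = sin φ₁ sin φ₂ + cos φ₁ cos φ₂ cos Δλ, the central angle is δ ≈ 2.928 rad (167.8°).
Interpolate at f = 0.59 with slerp weights a = sin((1−f)δ)/sin δ ≈ 4.398, b = sin(fδ)/sin δ ≈ 4.660.
p = a·p₁ + b·p₂ ≈ (0.107, -0.156, 0.982); φ = arcsin(p_z) ≈ 79.10°, λ = atan2(p_y, p_x) ≈ -55.56°.

≈ 79.1°N, 55.6°W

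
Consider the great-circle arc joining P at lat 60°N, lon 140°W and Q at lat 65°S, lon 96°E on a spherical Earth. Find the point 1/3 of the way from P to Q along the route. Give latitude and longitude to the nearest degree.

≈ lat 18°N, lon 178°E

Write both endpoints as unit vectors p₁, p₂ with components (cos φ cos λ, cos φ sin λ, sin φ).
The central angle between the endpoints is δ = arccos(p₁·p₂) ≈ 2.698 rad (154.6°).
Interpolate at f = 1/3 with slerp weights a = sin((1−f)δ)/sin δ ≈ 2.268, b = sin(fδ)/sin δ ≈ 1.822.
p = a·p₁ + b·p₂ ≈ (-0.949, 0.037, 0.312); φ = arcsin(p_z) ≈ 18.21°, λ = atan2(p_y, p_x) ≈ 177.76°.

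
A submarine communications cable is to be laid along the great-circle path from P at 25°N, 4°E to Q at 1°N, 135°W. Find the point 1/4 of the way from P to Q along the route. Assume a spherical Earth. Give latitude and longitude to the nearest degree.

≈ 35°N, 33°W

From cos δ = sin φ₁ sin φ₂ + cos φ₁ cos φ₂ cos Δλ, the central angle is δ ≈ 2.314 rad (132.6°).
Interpolate at f = 1/4 with slerp weights a = sin((1−f)δ)/sin δ ≈ 1.340, b = sin(fδ)/sin δ ≈ 0.742.
p = a·p₁ + b·p₂ ≈ (0.686, -0.440, 0.579); φ = arcsin(p_z) ≈ 35.39°, λ = atan2(p_y, p_x) ≈ -32.68°.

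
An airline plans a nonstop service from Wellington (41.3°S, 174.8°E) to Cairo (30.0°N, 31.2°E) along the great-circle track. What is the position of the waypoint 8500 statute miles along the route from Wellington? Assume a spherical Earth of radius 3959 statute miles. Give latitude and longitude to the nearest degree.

From cos δ = sin φ₁ sin φ₂ + cos φ₁ cos φ₂ cos Δλ, the central angle is δ ≈ 2.594 rad (148.6°). The total great-circle distance is δ·R ≈ 2.594 × 3959 ≈ 10269 mi, so the target fraction is f = 8500/10269 ≈ 0.828.
Interpolate at f ≈ 0.828 with slerp weights a = sin((1−f)δ)/sin δ ≈ 0.830, b = sin(fδ)/sin δ ≈ 1.610.
p = a·p₁ + b·p₂ ≈ (0.572, 0.779, 0.257); φ = arcsin(p_z) ≈ 14.92°, λ = atan2(p_y, p_x) ≈ 53.71°.

≈ (15°N, 54°E)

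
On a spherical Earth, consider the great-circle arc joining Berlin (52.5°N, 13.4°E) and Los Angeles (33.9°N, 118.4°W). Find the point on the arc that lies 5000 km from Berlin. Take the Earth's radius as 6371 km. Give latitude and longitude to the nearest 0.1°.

≈ 63.9°N, 77.7°W

From cos δ = sin φ₁ sin φ₂ + cos φ₁ cos φ₂ cos Δλ, the central angle is δ ≈ 1.465 rad (83.9°). The total great-circle distance is δ·R ≈ 1.465 × 6371 ≈ 9333 km, so the target fraction is f = 5000/9333 ≈ 0.536.
Interpolate at f ≈ 0.536 with slerp weights a = sin((1−f)δ)/sin δ ≈ 0.632, b = sin(fδ)/sin δ ≈ 0.711.
p = a·p₁ + b·p₂ ≈ (0.094, -0.430, 0.898); φ = arcsin(p_z) ≈ 63.91°, λ = atan2(p_y, p_x) ≈ -77.67°.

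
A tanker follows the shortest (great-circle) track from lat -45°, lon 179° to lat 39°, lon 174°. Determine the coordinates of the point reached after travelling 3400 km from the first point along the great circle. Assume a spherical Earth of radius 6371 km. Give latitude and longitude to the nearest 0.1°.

≈ lat -14.5°, lon 176.9°

Write both endpoints as unit vectors p₁, p₂ with components (cos φ cos λ, cos φ sin λ, sin φ).
The central angle between the endpoints is δ = arccos(p₁·p₂) ≈ 1.468 rad (84.1°). The total great-circle distance is δ·R ≈ 1.468 × 6371 ≈ 9354 km, so the target fraction is f = 3400/9354 ≈ 0.363.
Interpolate at f ≈ 0.363 with slerp weights a = sin((1−f)δ)/sin δ ≈ 0.809, b = sin(fδ)/sin δ ≈ 0.511.
p = a·p₁ + b·p₂ ≈ (-0.967, 0.052, -0.250); φ = arcsin(p_z) ≈ -14.47°, λ = atan2(p_y, p_x) ≈ 176.95°.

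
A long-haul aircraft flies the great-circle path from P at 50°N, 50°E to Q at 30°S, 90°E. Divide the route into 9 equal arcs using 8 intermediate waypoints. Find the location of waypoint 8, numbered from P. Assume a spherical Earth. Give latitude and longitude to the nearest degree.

≈ 21°S, 86°E

The haversine formula gives a central angle δ ≈ 1.527 rad (87.5°) between the endpoints.
Interpolate at f = 8/9 with slerp weights a = sin((1−f)δ)/sin δ ≈ 0.169, b = sin(fδ)/sin δ ≈ 0.978.
p = a·p₁ + b·p₂ ≈ (0.070, 0.930, -0.360); φ = arcsin(p_z) ≈ -21.08°, λ = atan2(p_y, p_x) ≈ 85.71°.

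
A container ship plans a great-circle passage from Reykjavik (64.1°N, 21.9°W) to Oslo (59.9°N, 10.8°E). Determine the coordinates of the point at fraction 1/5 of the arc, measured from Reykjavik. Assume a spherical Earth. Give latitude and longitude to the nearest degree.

From cos δ = sin φ₁ sin φ₂ + cos φ₁ cos φ₂ cos Δλ, the central angle is δ ≈ 0.274 rad (15.7°).
Interpolate at f = 1/5 with slerp weights a = sin((1−f)δ)/sin δ ≈ 0.804, b = sin(fδ)/sin δ ≈ 0.202.
p = a·p₁ + b·p₂ ≈ (0.425, -0.112, 0.898); φ = arcsin(p_z) ≈ 63.90°, λ = atan2(p_y, p_x) ≈ -14.74°.

≈ 64°N, 15°W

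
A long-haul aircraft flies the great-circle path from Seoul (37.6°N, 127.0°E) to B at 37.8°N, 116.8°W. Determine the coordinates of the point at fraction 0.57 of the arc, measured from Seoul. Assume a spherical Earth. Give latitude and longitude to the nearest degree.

≈ 55°N, 165°W

The haversine formula gives a central angle δ ≈ 1.473 rad (84.4°) between the endpoints.
Interpolate at f = 0.57 with slerp weights a = sin((1−f)δ)/sin δ ≈ 0.595, b = sin(fδ)/sin δ ≈ 0.748.
p = a·p₁ + b·p₂ ≈ (-0.550, -0.151, 0.821); φ = arcsin(p_z) ≈ 55.22°, λ = atan2(p_y, p_x) ≈ -164.63°.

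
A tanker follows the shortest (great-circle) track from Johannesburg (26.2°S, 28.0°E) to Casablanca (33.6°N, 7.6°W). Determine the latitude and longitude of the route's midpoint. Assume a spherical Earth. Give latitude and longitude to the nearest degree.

Write both endpoints as unit vectors p₁, p₂ with components (cos φ cos λ, cos φ sin λ, sin φ).
The central angle between the endpoints is δ = arccos(p₁·p₂) ≈ 1.199 rad (68.7°).
Interpolate at f = 1/2 with slerp weights a = sin((1−f)δ)/sin δ ≈ 0.606, b = sin(fδ)/sin δ ≈ 0.606.
p = a·p₁ + b·p₂ ≈ (0.980, 0.188, 0.068); φ = arcsin(p_z) ≈ 3.89°, λ = atan2(p_y, p_x) ≈ 10.88°.

≈ (4°N, 11°E)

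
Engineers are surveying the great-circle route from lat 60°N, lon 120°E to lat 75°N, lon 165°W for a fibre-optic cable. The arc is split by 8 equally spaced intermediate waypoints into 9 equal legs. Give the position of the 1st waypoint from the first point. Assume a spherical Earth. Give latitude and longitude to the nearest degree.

≈ lat 63°N, lon 124°E

The haversine formula gives a central angle δ ≈ 0.516 rad (29.5°) between the endpoints.
Interpolate at f = 1/9 with slerp weights a = sin((1−f)δ)/sin δ ≈ 0.897, b = sin(fδ)/sin δ ≈ 0.116.
p = a·p₁ + b·p₂ ≈ (-0.253, 0.381, 0.889); φ = arcsin(p_z) ≈ 62.78°, λ = atan2(p_y, p_x) ≈ 123.64°.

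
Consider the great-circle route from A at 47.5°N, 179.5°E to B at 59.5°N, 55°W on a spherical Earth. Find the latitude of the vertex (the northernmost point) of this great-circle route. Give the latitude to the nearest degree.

The great circle lies in the plane with unit normal n̂ = (p₁ × p₂)/|p₁ × p₂|.
Here n̂_z ≈ +0.310; the vertex latitude is φ_max = arccos|n̂_z| ≈ 71.9°.
Check via Clairaut: cos φ_max = |cos φ₁| · sin C = cos(47.5°)·sin(27.3°) ≈ 0.310, again giving ≈ 71.9°.

≈ 72°N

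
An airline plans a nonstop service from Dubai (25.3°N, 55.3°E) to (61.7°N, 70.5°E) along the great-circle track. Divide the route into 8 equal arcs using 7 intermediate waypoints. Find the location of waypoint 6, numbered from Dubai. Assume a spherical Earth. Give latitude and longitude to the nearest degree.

From cos δ = sin φ₁ sin φ₂ + cos φ₁ cos φ₂ cos Δλ, the central angle is δ ≈ 0.660 rad (37.8°).
Interpolate at f = 6/8 with slerp weights a = sin((1−f)δ)/sin δ ≈ 0.268, b = sin(fδ)/sin δ ≈ 0.775.
p = a·p₁ + b·p₂ ≈ (0.260, 0.545, 0.797); φ = arcsin(p_z) ≈ 52.81°, λ = atan2(p_y, p_x) ≈ 64.47°.

≈ (53°N, 64°E)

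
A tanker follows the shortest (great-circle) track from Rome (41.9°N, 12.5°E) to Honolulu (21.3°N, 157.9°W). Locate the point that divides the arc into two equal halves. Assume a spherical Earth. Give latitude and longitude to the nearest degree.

≈ (77°N, 126°W)

Write both endpoints as unit vectors p₁, p₂ with components (cos φ cos λ, cos φ sin λ, sin φ).
The central angle between the endpoints is δ = arccos(p₁·p₂) ≈ 2.028 rad (116.2°).
Interpolate at f = 1/2 with slerp weights a = sin((1−f)δ)/sin δ ≈ 0.946, b = sin(fδ)/sin δ ≈ 0.946.
p = a·p₁ + b·p₂ ≈ (-0.129, -0.179, 0.975); φ = arcsin(p_z) ≈ 77.24°, λ = atan2(p_y, p_x) ≈ -125.79°.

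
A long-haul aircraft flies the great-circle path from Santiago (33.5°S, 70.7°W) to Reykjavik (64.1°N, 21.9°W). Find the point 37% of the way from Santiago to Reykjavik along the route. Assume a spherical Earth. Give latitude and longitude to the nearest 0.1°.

≈ (3.5°N, 58.4°W)

The haversine formula gives a central angle δ ≈ 1.830 rad (104.9°) between the endpoints.
Interpolate at f = 0.37 with slerp weights a = sin((1−f)δ)/sin δ ≈ 0.946, b = sin(fδ)/sin δ ≈ 0.648.
p = a·p₁ + b·p₂ ≈ (0.523, -0.850, 0.061); φ = arcsin(p_z) ≈ 3.51°, λ = atan2(p_y, p_x) ≈ -58.37°.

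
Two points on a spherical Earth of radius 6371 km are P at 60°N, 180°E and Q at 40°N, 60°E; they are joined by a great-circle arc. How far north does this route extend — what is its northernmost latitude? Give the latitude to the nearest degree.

The great circle lies in the plane with unit normal n̂ = (p₁ × p₂)/|p₁ × p₂|.
Here n̂_z ≈ -0.356; the vertex latitude is φ_max = arccos|n̂_z| ≈ 69.1°.
Check via Clairaut: cos φ_max = |cos φ₁| · sin C = cos(60.0°)·sin(45.4°) ≈ 0.356, again giving ≈ 69.1°.

≈ 69°N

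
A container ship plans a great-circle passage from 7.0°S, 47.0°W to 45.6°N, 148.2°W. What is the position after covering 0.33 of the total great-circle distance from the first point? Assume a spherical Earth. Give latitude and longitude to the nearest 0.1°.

≈ 17.0°N, 71.3°W

The haversine formula gives a central angle δ ≈ 1.795 rad (102.8°) between the endpoints.
Interpolate at f = 0.33 with slerp weights a = sin((1−f)δ)/sin δ ≈ 0.957, b = sin(fδ)/sin δ ≈ 0.572.
p = a·p₁ + b·p₂ ≈ (0.307, -0.906, 0.292); φ = arcsin(p_z) ≈ 17.00°, λ = atan2(p_y, p_x) ≈ -71.26°.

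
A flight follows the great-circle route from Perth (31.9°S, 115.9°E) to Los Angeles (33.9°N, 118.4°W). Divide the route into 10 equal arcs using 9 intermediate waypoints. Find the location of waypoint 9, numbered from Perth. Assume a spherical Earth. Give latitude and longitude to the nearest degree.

Convert each endpoint to a unit vector on the sphere (x = cos φ cos λ, y = cos φ sin λ, z = sin φ).
The central angle between the endpoints is δ = arccos(p₁·p₂) ≈ 2.355 rad (134.9°).
Interpolate at f = 9/10 with slerp weights a = sin((1−f)δ)/sin δ ≈ 0.329, b = sin(fδ)/sin δ ≈ 1.205.
p = a·p₁ + b·p₂ ≈ (-0.598, -0.628, 0.498); φ = arcsin(p_z) ≈ 29.87°, λ = atan2(p_y, p_x) ≈ -133.58°.

≈ 30°N, 134°W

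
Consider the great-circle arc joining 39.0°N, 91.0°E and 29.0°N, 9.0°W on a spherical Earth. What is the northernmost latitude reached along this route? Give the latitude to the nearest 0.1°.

≈ 47.0°N

The great circle lies in the plane with unit normal n̂ = (p₁ × p₂)/|p₁ × p₂|.
Here n̂_z ≈ -0.681; the vertex latitude is φ_max = arccos|n̂_z| ≈ 47.0°.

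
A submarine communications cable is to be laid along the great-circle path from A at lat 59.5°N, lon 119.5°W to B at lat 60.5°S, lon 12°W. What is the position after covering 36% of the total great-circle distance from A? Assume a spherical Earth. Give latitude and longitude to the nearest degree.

Write both endpoints as unit vectors p₁, p₂ with components (cos φ cos λ, cos φ sin λ, sin φ).
The central angle between the endpoints is δ = arccos(p₁·p₂) ≈ 2.541 rad (145.6°).
Interpolate at f = 0.36 with slerp weights a = sin((1−f)δ)/sin δ ≈ 1.767, b = sin(fδ)/sin δ ≈ 1.403.
p = a·p₁ + b·p₂ ≈ (0.234, -0.924, 0.302); φ = arcsin(p_z) ≈ 17.57°, λ = atan2(p_y, p_x) ≈ -75.80°.

≈ lat 18°N, lon 76°W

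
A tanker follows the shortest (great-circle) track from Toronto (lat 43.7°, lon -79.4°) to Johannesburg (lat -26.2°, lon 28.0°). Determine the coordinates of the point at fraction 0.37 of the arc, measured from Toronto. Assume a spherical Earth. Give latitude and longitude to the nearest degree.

The haversine formula gives a central angle δ ≈ 2.093 rad (119.9°) between the endpoints.
Interpolate at f = 0.37 with slerp weights a = sin((1−f)δ)/sin δ ≈ 1.117, b = sin(fδ)/sin δ ≈ 0.807.
p = a·p₁ + b·p₂ ≈ (0.788, -0.454, 0.416); φ = arcsin(p_z) ≈ 24.57°, λ = atan2(p_y, p_x) ≈ -29.96°.

≈ lat 25°, lon -30°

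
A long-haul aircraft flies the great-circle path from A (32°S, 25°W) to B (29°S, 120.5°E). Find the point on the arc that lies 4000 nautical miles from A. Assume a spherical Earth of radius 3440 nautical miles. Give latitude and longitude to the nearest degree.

≈ (61°S, 74°E)

The haversine formula gives a central angle δ ≈ 1.933 rad (110.8°) between the endpoints. The total great-circle distance is δ·R ≈ 1.933 × 3440 ≈ 6650 nmi, so the target fraction is f = 4000/6650 ≈ 0.602.
Interpolate at f ≈ 0.602 with slerp weights a = sin((1−f)δ)/sin δ ≈ 0.745, b = sin(fδ)/sin δ ≈ 0.982.
p = a·p₁ + b·p₂ ≈ (0.137, 0.473, -0.870); φ = arcsin(p_z) ≈ -60.52°, λ = atan2(p_y, p_x) ≈ 73.89°.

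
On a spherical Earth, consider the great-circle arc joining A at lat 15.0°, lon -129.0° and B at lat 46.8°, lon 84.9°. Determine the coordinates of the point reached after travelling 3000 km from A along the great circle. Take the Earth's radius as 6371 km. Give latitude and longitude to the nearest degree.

Convert each endpoint to a unit vector on the sphere (x = cos φ cos λ, y = cos φ sin λ, z = sin φ).
The central angle between the endpoints is δ = arccos(p₁·p₂) ≈ 1.939 rad (111.1°). The total great-circle distance is δ·R ≈ 1.939 × 6371 ≈ 12355 km, so the target fraction is f = 3000/12355 ≈ 0.243.
Interpolate at f ≈ 0.243 with slerp weights a = sin((1−f)δ)/sin δ ≈ 1.066, b = sin(fδ)/sin δ ≈ 0.486.
p = a·p₁ + b·p₂ ≈ (-0.619, -0.469, 0.630); φ = arcsin(p_z) ≈ 39.09°, λ = atan2(p_y, p_x) ≈ -142.84°.

≈ lat 39°, lon -143°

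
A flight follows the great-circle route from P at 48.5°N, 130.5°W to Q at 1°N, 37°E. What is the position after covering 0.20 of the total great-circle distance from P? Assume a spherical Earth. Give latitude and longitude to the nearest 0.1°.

Convert each endpoint to a unit vector on the sphere (x = cos φ cos λ, y = cos φ sin λ, z = sin φ).
The central angle between the endpoints is δ = arccos(p₁·p₂) ≈ 2.257 rad (129.3°).
Interpolate at f = 0.20 with slerp weights a = sin((1−f)δ)/sin δ ≈ 1.257, b = sin(fδ)/sin δ ≈ 0.564.
p = a·p₁ + b·p₂ ≈ (-0.091, -0.294, 0.951); φ = arcsin(p_z) ≈ 72.07°, λ = atan2(p_y, p_x) ≈ -107.14°.

≈ 72.1°N, 107.1°W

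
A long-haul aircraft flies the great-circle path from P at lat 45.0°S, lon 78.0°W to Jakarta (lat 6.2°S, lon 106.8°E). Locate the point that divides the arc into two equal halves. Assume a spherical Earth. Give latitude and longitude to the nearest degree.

≈ lat 70°S, lon 118°E

From cos δ = sin φ₁ sin φ₂ + cos φ₁ cos φ₂ cos Δλ, the central angle is δ ≈ 2.245 rad (128.6°).
Interpolate at f = 1/2 with slerp weights a = sin((1−f)δ)/sin δ ≈ 1.153, b = sin(fδ)/sin δ ≈ 1.153.
p = a·p₁ + b·p₂ ≈ (-0.162, 0.300, -0.940); φ = arcsin(p_z) ≈ -70.07°, λ = atan2(p_y, p_x) ≈ 118.35°.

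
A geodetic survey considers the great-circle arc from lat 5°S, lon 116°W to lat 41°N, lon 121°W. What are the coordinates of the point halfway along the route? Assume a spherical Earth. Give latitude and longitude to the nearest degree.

Write both endpoints as unit vectors p₁, p₂ with components (cos φ cos λ, cos φ sin λ, sin φ).
The central angle between the endpoints is δ = arccos(p₁·p₂) ≈ 0.807 rad (46.2°).
Interpolate at f = 1/2 with slerp weights a = sin((1−f)δ)/sin δ ≈ 0.544, b = sin(fδ)/sin δ ≈ 0.544.
p = a·p₁ + b·p₂ ≈ (-0.449, -0.838, 0.309); φ = arcsin(p_z) ≈ 18.02°, λ = atan2(p_y, p_x) ≈ -118.15°.

≈ lat 18°N, lon 118°W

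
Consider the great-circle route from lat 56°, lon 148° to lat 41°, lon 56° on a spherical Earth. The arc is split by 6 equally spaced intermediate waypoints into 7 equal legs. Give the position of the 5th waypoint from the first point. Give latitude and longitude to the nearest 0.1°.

≈ lat 52.3°, lon 73.9°

From cos δ = sin φ₁ sin φ₂ + cos φ₁ cos φ₂ cos Δλ, the central angle is δ ≈ 1.013 rad (58.1°).
Interpolate at f = 5/7 with slerp weights a = sin((1−f)δ)/sin δ ≈ 0.336, b = sin(fδ)/sin δ ≈ 0.780.
p = a·p₁ + b·p₂ ≈ (0.170, 0.588, 0.791); φ = arcsin(p_z) ≈ 52.27°, λ = atan2(p_y, p_x) ≈ 73.89°.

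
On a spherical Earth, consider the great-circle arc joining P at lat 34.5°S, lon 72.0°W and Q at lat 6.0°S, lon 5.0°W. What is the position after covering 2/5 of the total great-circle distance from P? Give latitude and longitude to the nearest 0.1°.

Convert each endpoint to a unit vector on the sphere (x = cos φ cos λ, y = cos φ sin λ, z = sin φ).
The central angle between the endpoints is δ = arccos(p₁·p₂) ≈ 1.182 rad (67.7°).
Interpolate at f = 2/5 with slerp weights a = sin((1−f)δ)/sin δ ≈ 0.704, b = sin(fδ)/sin δ ≈ 0.492.
p = a·p₁ + b·p₂ ≈ (0.667, -0.594, -0.450); φ = arcsin(p_z) ≈ -26.74°, λ = atan2(p_y, p_x) ≈ -41.71°.

≈ lat 26.7°S, lon 41.7°W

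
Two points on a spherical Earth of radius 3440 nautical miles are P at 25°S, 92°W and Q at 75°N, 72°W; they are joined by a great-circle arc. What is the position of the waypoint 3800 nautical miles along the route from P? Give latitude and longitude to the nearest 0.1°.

≈ 38.1°N, 86.1°W

From cos δ = sin φ₁ sin φ₂ + cos φ₁ cos φ₂ cos Δλ, the central angle is δ ≈ 1.760 rad (100.8°). The total great-circle distance is δ·R ≈ 1.760 × 3440 ≈ 6053 nmi, so the target fraction is f = 3800/6053 ≈ 0.628.
Interpolate at f ≈ 0.628 with slerp weights a = sin((1−f)δ)/sin δ ≈ 0.620, b = sin(fδ)/sin δ ≈ 0.909.
p = a·p₁ + b·p₂ ≈ (0.053, -0.786, 0.616); φ = arcsin(p_z) ≈ 38.05°, λ = atan2(p_y, p_x) ≈ -86.13°.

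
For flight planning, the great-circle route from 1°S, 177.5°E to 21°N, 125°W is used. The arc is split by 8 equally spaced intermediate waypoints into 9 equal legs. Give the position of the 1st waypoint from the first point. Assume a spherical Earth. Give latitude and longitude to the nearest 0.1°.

Write both endpoints as unit vectors p₁, p₂ with components (cos φ cos λ, cos φ sin λ, sin φ).
The central angle between the endpoints is δ = arccos(p₁·p₂) ≈ 1.053 rad (60.3°).
Interpolate at f = 1/9 with slerp weights a = sin((1−f)δ)/sin δ ≈ 0.927, b = sin(fδ)/sin δ ≈ 0.134.
p = a·p₁ + b·p₂ ≈ (-0.998, -0.062, 0.032); φ = arcsin(p_z) ≈ 1.83°, λ = atan2(p_y, p_x) ≈ -176.43°.

≈ 1.8°N, 176.4°W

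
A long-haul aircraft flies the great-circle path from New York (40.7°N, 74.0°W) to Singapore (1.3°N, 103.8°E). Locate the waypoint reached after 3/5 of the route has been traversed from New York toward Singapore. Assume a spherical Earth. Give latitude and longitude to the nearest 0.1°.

≈ (56.4°N, 100.1°E)

From cos δ = sin φ₁ sin φ₂ + cos φ₁ cos φ₂ cos Δλ, the central angle is δ ≈ 2.408 rad (138.0°).
Interpolate at f = 3/5 with slerp weights a = sin((1−f)δ)/sin δ ≈ 1.226, b = sin(fδ)/sin δ ≈ 1.481.
p = a·p₁ + b·p₂ ≈ (-0.097, 0.545, 0.833); φ = arcsin(p_z) ≈ 56.40°, λ = atan2(p_y, p_x) ≈ 100.10°.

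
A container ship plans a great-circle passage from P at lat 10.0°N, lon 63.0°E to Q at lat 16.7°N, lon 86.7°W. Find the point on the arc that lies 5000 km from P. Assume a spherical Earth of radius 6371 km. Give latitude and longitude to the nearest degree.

≈ lat 36°N, lon 22°E

Convert each endpoint to a unit vector on the sphere (x = cos φ cos λ, y = cos φ sin λ, z = sin φ).
The central angle between the endpoints is δ = arccos(p₁·p₂) ≈ 2.441 rad (139.9°). The total great-circle distance is δ·R ≈ 2.441 × 6371 ≈ 15552 km, so the target fraction is f = 5000/15552 ≈ 0.321.
Interpolate at f ≈ 0.321 with slerp weights a = sin((1−f)δ)/sin δ ≈ 1.546, b = sin(fδ)/sin δ ≈ 1.096.
p = a·p₁ + b·p₂ ≈ (0.752, 0.308, 0.583); φ = arcsin(p_z) ≈ 35.69°, λ = atan2(p_y, p_x) ≈ 22.28°.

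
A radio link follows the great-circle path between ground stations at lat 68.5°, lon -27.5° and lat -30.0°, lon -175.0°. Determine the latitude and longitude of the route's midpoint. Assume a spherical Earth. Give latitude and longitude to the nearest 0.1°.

The haversine formula gives a central angle δ ≈ 2.393 rad (137.1°) between the endpoints.
Interpolate at f = 1/2 with slerp weights a = sin((1−f)δ)/sin δ ≈ 1.368, b = sin(fδ)/sin δ ≈ 1.368.
p = a·p₁ + b·p₂ ≈ (-0.736, -0.335, 0.589); φ = arcsin(p_z) ≈ 36.08°, λ = atan2(p_y, p_x) ≈ -155.53°.

≈ lat 36.1°, lon -155.5°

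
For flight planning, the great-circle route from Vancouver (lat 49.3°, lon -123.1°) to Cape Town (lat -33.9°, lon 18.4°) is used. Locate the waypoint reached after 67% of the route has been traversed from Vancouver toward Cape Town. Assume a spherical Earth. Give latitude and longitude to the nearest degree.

Convert each endpoint to a unit vector on the sphere (x = cos φ cos λ, y = cos φ sin λ, z = sin φ).
The central angle between the endpoints is δ = arccos(p₁·p₂) ≈ 2.580 rad (147.8°).
Interpolate at f = 0.67 with slerp weights a = sin((1−f)δ)/sin δ ≈ 1.413, b = sin(fδ)/sin δ ≈ 1.855.
p = a·p₁ + b·p₂ ≈ (0.958, -0.286, 0.037); φ = arcsin(p_z) ≈ 2.10°, λ = atan2(p_y, p_x) ≈ -16.62°.

≈ lat 2°, lon -17°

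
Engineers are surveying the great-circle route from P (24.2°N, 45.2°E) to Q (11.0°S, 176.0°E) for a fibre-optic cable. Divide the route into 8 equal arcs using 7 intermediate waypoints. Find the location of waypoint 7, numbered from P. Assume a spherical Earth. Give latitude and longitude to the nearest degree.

≈ (4°S, 161°E)

Write both endpoints as unit vectors p₁, p₂ with components (cos φ cos λ, cos φ sin λ, sin φ).
The central angle between the endpoints is δ = arccos(p₁·p₂) ≈ 2.296 rad (131.5°).
Interpolate at f = 7/8 with slerp weights a = sin((1−f)δ)/sin δ ≈ 0.378, b = sin(fδ)/sin δ ≈ 1.210.
p = a·p₁ + b·p₂ ≈ (-0.942, 0.328, -0.076); φ = arcsin(p_z) ≈ -4.35°, λ = atan2(p_y, p_x) ≈ 160.82°.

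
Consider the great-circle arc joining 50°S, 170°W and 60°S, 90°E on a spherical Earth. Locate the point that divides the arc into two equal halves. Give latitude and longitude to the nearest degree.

≈ 66°S, 148°E

The haversine formula gives a central angle δ ≈ 0.918 rad (52.6°) between the endpoints.
Interpolate at f = 1/2 with slerp weights a = sin((1−f)δ)/sin δ ≈ 0.558, b = sin(fδ)/sin δ ≈ 0.558.
p = a·p₁ + b·p₂ ≈ (-0.353, 0.217, -0.910); φ = arcsin(p_z) ≈ -65.53°, λ = atan2(p_y, p_x) ≈ 148.47°.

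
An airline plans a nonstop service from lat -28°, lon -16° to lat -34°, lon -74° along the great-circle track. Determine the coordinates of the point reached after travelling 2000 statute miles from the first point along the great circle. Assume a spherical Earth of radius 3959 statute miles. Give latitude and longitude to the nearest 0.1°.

≈ lat -34.9°, lon -49.1°

The haversine formula gives a central angle δ ≈ 0.863 rad (49.4°) between the endpoints. The total great-circle distance is δ·R ≈ 0.863 × 3959 ≈ 3415 mi, so the target fraction is f = 2000/3415 ≈ 0.586.
Interpolate at f ≈ 0.586 with slerp weights a = sin((1−f)δ)/sin δ ≈ 0.461, b = sin(fδ)/sin δ ≈ 0.637.
p = a·p₁ + b·p₂ ≈ (0.537, -0.620, -0.573); φ = arcsin(p_z) ≈ -34.93°, λ = atan2(p_y, p_x) ≈ -49.12°.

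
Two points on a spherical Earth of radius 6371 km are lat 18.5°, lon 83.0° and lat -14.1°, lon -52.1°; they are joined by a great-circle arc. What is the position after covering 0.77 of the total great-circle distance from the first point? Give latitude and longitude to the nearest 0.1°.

Convert each endpoint to a unit vector on the sphere (x = cos φ cos λ, y = cos φ sin λ, z = sin φ).
The central angle between the endpoints is δ = arccos(p₁·p₂) ≈ 2.387 rad (136.8°).
Interpolate at f = 0.77 with slerp weights a = sin((1−f)δ)/sin δ ≈ 0.762, b = sin(fδ)/sin δ ≈ 1.409.
p = a·p₁ + b·p₂ ≈ (0.927, -0.360, -0.101); φ = arcsin(p_z) ≈ -5.81°, λ = atan2(p_y, p_x) ≈ -21.25°.

≈ lat -5.8°, lon -21.2°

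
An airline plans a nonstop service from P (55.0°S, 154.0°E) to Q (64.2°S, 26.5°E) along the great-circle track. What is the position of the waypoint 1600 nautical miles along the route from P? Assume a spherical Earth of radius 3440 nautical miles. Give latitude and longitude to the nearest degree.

The haversine formula gives a central angle δ ≈ 0.945 rad (54.2°) between the endpoints. The total great-circle distance is δ·R ≈ 0.945 × 3440 ≈ 3252 nmi, so the target fraction is f = 1600/3252 ≈ 0.492.
Interpolate at f ≈ 0.492 with slerp weights a = sin((1−f)δ)/sin δ ≈ 0.570, b = sin(fδ)/sin δ ≈ 0.553.
p = a·p₁ + b·p₂ ≈ (-0.078, 0.251, -0.965); φ = arcsin(p_z) ≈ -74.77°, λ = atan2(p_y, p_x) ≈ 107.33°.

≈ (75°S, 107°E)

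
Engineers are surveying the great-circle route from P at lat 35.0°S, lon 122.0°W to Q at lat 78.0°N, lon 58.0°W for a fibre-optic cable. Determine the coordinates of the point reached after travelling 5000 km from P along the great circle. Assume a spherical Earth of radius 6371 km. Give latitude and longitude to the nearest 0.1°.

Convert each endpoint to a unit vector on the sphere (x = cos φ cos λ, y = cos φ sin λ, z = sin φ).
The central angle between the endpoints is δ = arccos(p₁·p₂) ≈ 2.079 rad (119.1°). The total great-circle distance is δ·R ≈ 2.079 × 6371 ≈ 13244 km, so the target fraction is f = 5000/13244 ≈ 0.378.
Interpolate at f ≈ 0.378 with slerp weights a = sin((1−f)δ)/sin δ ≈ 1.101, b = sin(fδ)/sin δ ≈ 0.809.
p = a·p₁ + b·p₂ ≈ (-0.389, -0.907, 0.160); φ = arcsin(p_z) ≈ 9.19°, λ = atan2(p_y, p_x) ≈ -113.19°.

≈ lat 9.2°N, lon 113.2°W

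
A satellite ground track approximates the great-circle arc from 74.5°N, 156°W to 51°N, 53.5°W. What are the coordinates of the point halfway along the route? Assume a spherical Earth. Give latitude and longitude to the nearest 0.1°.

The haversine formula gives a central angle δ ≈ 0.778 rad (44.6°) between the endpoints.
Interpolate at f = 1/2 with slerp weights a = sin((1−f)δ)/sin δ ≈ 0.540, b = sin(fδ)/sin δ ≈ 0.540.
p = a·p₁ + b·p₂ ≈ (0.070, -0.332, 0.941); φ = arcsin(p_z) ≈ 70.16°, λ = atan2(p_y, p_x) ≈ -78.04°.

≈ 70.2°N, 78.0°W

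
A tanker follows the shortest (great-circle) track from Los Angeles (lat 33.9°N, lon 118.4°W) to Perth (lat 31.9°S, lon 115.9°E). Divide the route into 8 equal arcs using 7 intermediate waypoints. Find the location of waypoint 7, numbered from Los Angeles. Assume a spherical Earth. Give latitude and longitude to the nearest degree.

≈ lat 25°S, lon 134°E

Convert each endpoint to a unit vector on the sphere (x = cos φ cos λ, y = cos φ sin λ, z = sin φ).
The central angle between the endpoints is δ = arccos(p₁·p₂) ≈ 2.355 rad (134.9°).
Interpolate at f = 7/8 with slerp weights a = sin((1−f)δ)/sin δ ≈ 0.410, b = sin(fδ)/sin δ ≈ 1.246.
p = a·p₁ + b·p₂ ≈ (-0.624, 0.653, -0.430); φ = arcsin(p_z) ≈ -25.47°, λ = atan2(p_y, p_x) ≈ 133.71°.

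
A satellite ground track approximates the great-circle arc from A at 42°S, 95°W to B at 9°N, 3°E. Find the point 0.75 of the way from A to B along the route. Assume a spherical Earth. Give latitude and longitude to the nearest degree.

Write both endpoints as unit vectors p₁, p₂ with components (cos φ cos λ, cos φ sin λ, sin φ).
The central angle between the endpoints is δ = arccos(p₁·p₂) ≈ 1.779 rad (101.9°).
Interpolate at f = 0.75 with slerp weights a = sin((1−f)δ)/sin δ ≈ 0.440, b = sin(fδ)/sin δ ≈ 0.994.
p = a·p₁ + b·p₂ ≈ (0.952, -0.274, -0.139); φ = arcsin(p_z) ≈ -7.98°, λ = atan2(p_y, p_x) ≈ -16.07°.

≈ 8°S, 16°W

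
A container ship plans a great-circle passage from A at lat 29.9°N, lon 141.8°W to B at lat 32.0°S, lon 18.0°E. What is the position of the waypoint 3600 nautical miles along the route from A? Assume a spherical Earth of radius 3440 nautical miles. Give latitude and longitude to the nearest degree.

≈ lat 5°N, lon 84°W

From cos δ = sin φ₁ sin φ₂ + cos φ₁ cos φ₂ cos Δλ, the central angle is δ ≈ 2.837 rad (162.6°). The total great-circle distance is δ·R ≈ 2.837 × 3440 ≈ 9761 nmi, so the target fraction is f = 3600/9761 ≈ 0.369.
Interpolate at f ≈ 0.369 with slerp weights a = sin((1−f)δ)/sin δ ≈ 3.259, b = sin(fδ)/sin δ ≈ 2.891.
p = a·p₁ + b·p₂ ≈ (0.112, -0.989, 0.093); φ = arcsin(p_z) ≈ 5.31°, λ = atan2(p_y, p_x) ≈ -83.57°.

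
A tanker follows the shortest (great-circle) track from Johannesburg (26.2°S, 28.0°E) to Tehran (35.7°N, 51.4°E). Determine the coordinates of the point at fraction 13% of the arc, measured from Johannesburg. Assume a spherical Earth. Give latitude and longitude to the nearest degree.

≈ 18°S, 31°E

The haversine formula gives a central angle δ ≈ 1.147 rad (65.7°) between the endpoints.
Interpolate at f = 0.13 with slerp weights a = sin((1−f)δ)/sin δ ≈ 0.922, b = sin(fδ)/sin δ ≈ 0.163.
p = a·p₁ + b·p₂ ≈ (0.813, 0.492, -0.312); φ = arcsin(p_z) ≈ -18.17°, λ = atan2(p_y, p_x) ≈ 31.17°.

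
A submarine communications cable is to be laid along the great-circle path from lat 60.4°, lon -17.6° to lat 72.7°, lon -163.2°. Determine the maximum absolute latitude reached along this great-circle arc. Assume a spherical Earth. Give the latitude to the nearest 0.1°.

≈ 83.2°

The great circle lies in the plane with unit normal n̂ = (p₁ × p₂)/|p₁ × p₂|.
Here n̂_z ≈ -0.118; the vertex latitude is φ_max = arccos|n̂_z| ≈ 83.2°.
Check via Clairaut: cos φ_max = |cos φ₁| · sin C = cos(60.4°)·sin(13.8°) ≈ 0.118, again giving ≈ 83.2°.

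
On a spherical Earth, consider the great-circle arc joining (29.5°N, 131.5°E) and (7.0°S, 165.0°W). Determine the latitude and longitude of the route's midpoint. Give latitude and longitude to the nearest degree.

≈ (13°N, 166°E)

Convert each endpoint to a unit vector on the sphere (x = cos φ cos λ, y = cos φ sin λ, z = sin φ).
The central angle between the endpoints is δ = arccos(p₁·p₂) ≈ 1.239 rad (71.0°).
Interpolate at f = 1/2 with slerp weights a = sin((1−f)δ)/sin δ ≈ 0.614, b = sin(fδ)/sin δ ≈ 0.614.
p = a·p₁ + b·p₂ ≈ (-0.943, 0.243, 0.228); φ = arcsin(p_z) ≈ 13.16°, λ = atan2(p_y, p_x) ≈ 165.57°.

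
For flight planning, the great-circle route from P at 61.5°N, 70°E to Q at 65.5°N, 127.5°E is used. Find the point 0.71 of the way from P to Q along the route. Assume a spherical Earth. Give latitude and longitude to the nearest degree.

≈ 67°N, 110°E

The haversine formula gives a central angle δ ≈ 0.437 rad (25.0°) between the endpoints.
Interpolate at f = 0.71 with slerp weights a = sin((1−f)δ)/sin δ ≈ 0.299, b = sin(fδ)/sin δ ≈ 0.721.
p = a·p₁ + b·p₂ ≈ (-0.133, 0.371, 0.919); φ = arcsin(p_z) ≈ 66.77°, λ = atan2(p_y, p_x) ≈ 109.76°.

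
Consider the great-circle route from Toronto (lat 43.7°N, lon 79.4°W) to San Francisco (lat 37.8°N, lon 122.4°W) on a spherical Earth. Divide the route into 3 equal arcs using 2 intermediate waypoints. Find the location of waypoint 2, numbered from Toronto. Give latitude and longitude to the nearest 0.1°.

Convert each endpoint to a unit vector on the sphere (x = cos φ cos λ, y = cos φ sin λ, z = sin φ).
The central angle between the endpoints is δ = arccos(p₁·p₂) ≈ 0.571 rad (32.7°).
Interpolate at f = 2/3 with slerp weights a = sin((1−f)δ)/sin δ ≈ 0.350, b = sin(fδ)/sin δ ≈ 0.687.
p = a·p₁ + b·p₂ ≈ (-0.245, -0.707, 0.663); φ = arcsin(p_z) ≈ 41.54°, λ = atan2(p_y, p_x) ≈ -109.07°.

≈ lat 41.5°N, lon 109.1°W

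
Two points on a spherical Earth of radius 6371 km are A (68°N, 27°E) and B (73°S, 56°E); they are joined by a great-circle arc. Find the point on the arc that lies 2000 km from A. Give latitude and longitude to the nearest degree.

≈ (50°N, 33°E)

Convert each endpoint to a unit vector on the sphere (x = cos φ cos λ, y = cos φ sin λ, z = sin φ).
The central angle between the endpoints is δ = arccos(p₁·p₂) ≈ 2.483 rad (142.3°). The total great-circle distance is δ·R ≈ 2.483 × 6371 ≈ 15819 km, so the target fraction is f = 2000/15819 ≈ 0.126.
Interpolate at f ≈ 0.126 with slerp weights a = sin((1−f)δ)/sin δ ≈ 1.350, b = sin(fδ)/sin δ ≈ 0.505.
p = a·p₁ + b·p₂ ≈ (0.533, 0.352, 0.769); φ = arcsin(p_z) ≈ 50.29°, λ = atan2(p_y, p_x) ≈ 33.43°.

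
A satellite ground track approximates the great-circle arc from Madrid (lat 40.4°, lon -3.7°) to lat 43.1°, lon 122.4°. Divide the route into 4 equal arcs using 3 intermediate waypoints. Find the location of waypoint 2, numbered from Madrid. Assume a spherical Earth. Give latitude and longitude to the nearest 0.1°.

≈ lat 63.1°, lon 57.0°

The haversine formula gives a central angle δ ≈ 1.455 rad (83.4°) between the endpoints.
Interpolate at f = 2/4 with slerp weights a = sin((1−f)δ)/sin δ ≈ 0.670, b = sin(fδ)/sin δ ≈ 0.670.
p = a·p₁ + b·p₂ ≈ (0.247, 0.380, 0.891); φ = arcsin(p_z) ≈ 63.06°, λ = atan2(p_y, p_x) ≈ 56.98°.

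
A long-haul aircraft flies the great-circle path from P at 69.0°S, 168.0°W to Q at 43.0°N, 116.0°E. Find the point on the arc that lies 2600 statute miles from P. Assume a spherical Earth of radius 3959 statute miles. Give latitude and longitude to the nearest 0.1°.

≈ 39.1°S, 149.1°E

Convert each endpoint to a unit vector on the sphere (x = cos φ cos λ, y = cos φ sin λ, z = sin φ).
The central angle between the endpoints is δ = arccos(p₁·p₂) ≈ 2.181 rad (125.0°). The total great-circle distance is δ·R ≈ 2.181 × 3959 ≈ 8636 mi, so the target fraction is f = 2600/8636 ≈ 0.301.
Interpolate at f ≈ 0.301 with slerp weights a = sin((1−f)δ)/sin δ ≈ 1.219, b = sin(fδ)/sin δ ≈ 0.745.
p = a·p₁ + b·p₂ ≈ (-0.666, 0.399, -0.630); φ = arcsin(p_z) ≈ -39.05°, λ = atan2(p_y, p_x) ≈ 149.09°.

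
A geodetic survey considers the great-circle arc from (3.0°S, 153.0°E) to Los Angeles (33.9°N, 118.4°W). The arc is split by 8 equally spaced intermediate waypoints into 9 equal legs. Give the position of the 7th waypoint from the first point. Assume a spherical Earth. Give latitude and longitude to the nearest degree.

Convert each endpoint to a unit vector on the sphere (x = cos φ cos λ, y = cos φ sin λ, z = sin φ).
The central angle between the endpoints is δ = arccos(p₁·p₂) ≈ 1.580 rad (90.5°).
Interpolate at f = 7/9 with slerp weights a = sin((1−f)δ)/sin δ ≈ 0.344, b = sin(fδ)/sin δ ≈ 0.942.
p = a·p₁ + b·p₂ ≈ (-0.678, -0.532, 0.507); φ = arcsin(p_z) ≈ 30.49°, λ = atan2(p_y, p_x) ≈ -141.88°.

≈ (30°N, 142°W)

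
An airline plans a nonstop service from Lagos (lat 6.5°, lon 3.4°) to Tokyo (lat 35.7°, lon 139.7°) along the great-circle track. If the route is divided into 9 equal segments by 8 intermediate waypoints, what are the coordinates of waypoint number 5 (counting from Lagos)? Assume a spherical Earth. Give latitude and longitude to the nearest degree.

≈ lat 47°, lon 67°

Convert each endpoint to a unit vector on the sphere (x = cos φ cos λ, y = cos φ sin λ, z = sin φ).
The central angle between the endpoints is δ = arccos(p₁·p₂) ≈ 2.114 rad (121.1°).
Interpolate at f = 5/9 with slerp weights a = sin((1−f)δ)/sin δ ≈ 0.943, b = sin(fδ)/sin δ ≈ 1.078.
p = a·p₁ + b·p₂ ≈ (0.268, 0.622, 0.736); φ = arcsin(p_z) ≈ 47.38°, λ = atan2(p_y, p_x) ≈ 66.68°.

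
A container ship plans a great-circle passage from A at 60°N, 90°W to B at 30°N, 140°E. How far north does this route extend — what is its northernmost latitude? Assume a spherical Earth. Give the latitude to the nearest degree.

The great circle lies in the plane with unit normal n̂ = (p₁ × p₂)/|p₁ × p₂|.
Here n̂_z ≈ -0.336; the vertex latitude is φ_max = arccos|n̂_z| ≈ 70.4°.
Check via Clairaut: cos φ_max = |cos φ₁| · sin C = cos(60.0°)·sin(42.2°) ≈ 0.336, again giving ≈ 70.4°.

≈ 70°N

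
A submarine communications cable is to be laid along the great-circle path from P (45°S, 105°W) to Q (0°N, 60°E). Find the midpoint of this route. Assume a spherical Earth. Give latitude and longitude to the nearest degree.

From cos δ = sin φ₁ sin φ₂ + cos φ₁ cos φ₂ cos Δλ, the central angle is δ ≈ 2.323 rad (133.1°).
Interpolate at f = 1/2 with slerp weights a = sin((1−f)δ)/sin δ ≈ 1.256, b = sin(fδ)/sin δ ≈ 1.256.
p = a·p₁ + b·p₂ ≈ (0.398, 0.230, -0.888); φ = arcsin(p_z) ≈ -62.63°, λ = atan2(p_y, p_x) ≈ 30.00°.

≈ (63°S, 30°E)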